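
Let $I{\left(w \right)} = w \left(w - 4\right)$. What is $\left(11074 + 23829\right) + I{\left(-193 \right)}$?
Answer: $72924$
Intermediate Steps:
$I{\left(w \right)} = w \left(-4 + w\right)$
$\left(11074 + 23829\right) + I{\left(-193 \right)} = \left(11074 + 23829\right) - 193 \left(-4 - 193\right) = 34903 - -38021 = 34903 + 38021 = 72924$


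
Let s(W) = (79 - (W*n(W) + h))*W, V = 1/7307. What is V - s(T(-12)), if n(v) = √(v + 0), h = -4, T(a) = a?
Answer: 7277773/7307 + 288*I*√3 ≈ 996.0 + 498.83*I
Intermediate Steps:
n(v) = √v
V = 1/7307 ≈ 0.00013686
s(W) = W*(83 - W^(3/2)) (s(W) = (79 - (W*√W - 4))*W = (79 - (W^(3/2) - 4))*W = (79 - (-4 + W^(3/2)))*W = (79 + (4 - W^(3/2)))*W = (83 - W^(3/2))*W = W*(83 - W^(3/2)))
V - s(T(-12)) = 1/7307 - (-(-12)^(5/2) + 83*(-12)) = 1/7307 - (-288*I*√3 - 996) = 1/7307 - (-996 - 288*I*√3) = 1/7307 + (996 + 288*I*√3) = 7277773/7307 + 288*I*√3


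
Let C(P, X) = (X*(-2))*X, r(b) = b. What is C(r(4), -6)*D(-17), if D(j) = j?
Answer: 1224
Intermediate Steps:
C(P, X) = -2*X² (C(P, X) = (-2*X)*X = -2*X²)
C(r(4), -6)*D(-17) = -2*(-6)²*(-17) = -2*36*(-17) = -72*(-17) = 1224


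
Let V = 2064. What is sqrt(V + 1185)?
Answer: 57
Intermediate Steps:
sqrt(V + 1185) = sqrt(2064 + 1185) = sqrt(3249) = 57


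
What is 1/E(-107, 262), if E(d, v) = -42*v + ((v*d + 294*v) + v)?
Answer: 1/38252 ≈ 2.6142e-5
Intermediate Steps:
E(d, v) = 253*v + d*v (E(d, v) = -42*v + ((d*v + 294*v) + v) = -42*v + ((294*v + d*v) + v) = -42*v + (295*v + d*v) = 253*v + d*v)
1/E(-107, 262) = 1/(262*(253 - 107)) = 1/(262*146) = 1/38252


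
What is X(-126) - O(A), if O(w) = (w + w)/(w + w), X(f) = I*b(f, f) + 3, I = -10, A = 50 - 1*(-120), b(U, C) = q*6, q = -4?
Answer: 242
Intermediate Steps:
b(U, C) = -24 (b(U, C) = -4*6 = -24)
A = 170 (A = 50 + 120 = 170)
X(f) = 243 (X(f) = -10*(-24) + 3 = 240 + 3 = 243)
O(w) = 1 (O(w) = (2*w)/((2*w)) = (2*w)*(1/(2*w)) = 1)
X(-126) - O(A) = 243 - 1*1 = 243 - 1 = 242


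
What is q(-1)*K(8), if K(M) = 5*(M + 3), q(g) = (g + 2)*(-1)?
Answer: -55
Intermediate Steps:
q(g) = -2 - g (q(g) = (2 + g)*(-1) = -2 - g)
K(M) = 15 + 5*M (K(M) = 5*(3 + M) = 15 + 5*M)
q(-1)*K(8) = (-2 - 1*(-1))*(15 + 5*8) = (-2 + 1)*(15 + 40) = -1*55 = -55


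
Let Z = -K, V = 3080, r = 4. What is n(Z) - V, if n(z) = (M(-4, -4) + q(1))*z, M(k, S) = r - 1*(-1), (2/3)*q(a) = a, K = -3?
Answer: -6121/2 ≈ -3060.5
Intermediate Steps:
q(a) = 3*a/2
Z = 3 (Z = -1*(-3) = 3)
M(k, S) = 5 (M(k, S) = 4 - 1*(-1) = 4 + 1 = 5)
n(z) = 13*z/2 (n(z) = (5 + (3/2)*1)*z = (5 + 3/2)*z = 13*z/2)
n(Z) - V = (13/2)*3 - 1*3080 = 39/2 - 3080 = -6121/2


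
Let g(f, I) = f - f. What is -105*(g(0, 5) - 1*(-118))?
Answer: -12390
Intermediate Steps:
g(f, I) = 0
-105*(g(0, 5) - 1*(-118)) = -105*(0 - 1*(-118)) = -105*(0 + 118) = -105*118 = -12390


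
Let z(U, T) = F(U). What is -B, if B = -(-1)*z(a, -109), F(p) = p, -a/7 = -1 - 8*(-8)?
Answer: 441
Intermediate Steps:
a = -441 (a = -7*(-1 - 8*(-8)) = -7*(-1 + 64) = -7*63 = -441)
z(U, T) = U
B = -441 (B = -(-1)*(-441) = -1*441 = -441)
-B = -1*(-441) = 441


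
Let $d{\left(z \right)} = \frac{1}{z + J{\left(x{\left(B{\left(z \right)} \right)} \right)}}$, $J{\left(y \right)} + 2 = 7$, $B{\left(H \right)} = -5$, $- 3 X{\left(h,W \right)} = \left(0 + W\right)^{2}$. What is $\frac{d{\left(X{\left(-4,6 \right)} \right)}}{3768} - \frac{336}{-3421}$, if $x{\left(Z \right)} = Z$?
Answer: $\frac{8858915}{90232296} \approx 0.098179$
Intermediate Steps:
$X{\left(h,W \right)} = - \frac{W^{2}}{3}$ ($X{\left(h,W \right)} = - \frac{\left(0 + W\right)^{2}}{3} = - \frac{W^{2}}{3}$)
$J{\left(y \right)} = 5$ ($J{\left(y \right)} = -2 + 7 = 5$)
$d{\left(z \right)} = \frac{1}{5 + z}$ ($d{\left(z \right)} = \frac{1}{z + 5} = \frac{1}{5 + z}$)
$\frac{d{\left(X{\left(-4,6 \right)} \right)}}{3768} - \frac{336}{-3421} = \frac{1}{\left(5 - \frac{6^{2}}{3}\right) 3768} - \frac{336}{-3421} = \frac{1}{5 - 12} \cdot \frac{1}{3768} - - \frac{336}{3421} = \frac{1}{5 - 12} \cdot \frac{1}{3768} + \frac{336}{3421} = \frac{1}{-7} \cdot \frac{1}{3768} + \frac{336}{3421} = \left(- \frac{1}{7}\right) \frac{1}{3768} + \frac{336}{3421} = - \frac{1}{26376} + \frac{336}{3421} = \frac{8858915}{90232296}$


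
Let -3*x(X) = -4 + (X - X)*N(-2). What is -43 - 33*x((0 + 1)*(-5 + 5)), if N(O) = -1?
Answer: -87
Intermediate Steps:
x(X) = 4/3 (x(X) = -(-4 + (X - X)*(-1))/3 = -(-4 + 0*(-1))/3 = -(-4 + 0)/3 = -1/3*(-4) = 4/3)
-43 - 33*x((0 + 1)*(-5 + 5)) = -43 - 33*4/3 = -43 - 44 = -87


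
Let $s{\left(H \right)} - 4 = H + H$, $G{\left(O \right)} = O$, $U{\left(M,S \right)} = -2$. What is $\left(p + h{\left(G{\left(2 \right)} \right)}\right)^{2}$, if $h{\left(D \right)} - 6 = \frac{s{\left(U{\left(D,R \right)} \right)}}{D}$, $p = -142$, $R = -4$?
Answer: $18496$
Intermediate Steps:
$s{\left(H \right)} = 4 + 2 H$ ($s{\left(H \right)} = 4 + \left(H + H\right) = 4 + 2 H$)
$h{\left(D \right)} = 6$ ($h{\left(D \right)} = 6 + \frac{4 + 2 \left(-2\right)}{D} = 6 + \frac{4 - 4}{D} = 6 + \frac{0}{D} = 6 + 0 = 6$)
$\left(p + h{\left(G{\left(2 \right)} \right)}\right)^{2} = \left(-142 + 6\right)^{2} = \left(-136\right)^{2} = 18496$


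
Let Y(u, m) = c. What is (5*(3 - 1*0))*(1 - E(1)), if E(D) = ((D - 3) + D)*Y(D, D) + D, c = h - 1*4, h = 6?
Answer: 30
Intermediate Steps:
c = 2 (c = 6 - 1*4 = 6 - 4 = 2)
Y(u, m) = 2
E(D) = -6 + 5*D (E(D) = ((D - 3) + D)*2 + D = ((-3 + D) + D)*2 + D = (-3 + 2*D)*2 + D = (-6 + 4*D) + D = -6 + 5*D)
(5*(3 - 1*0))*(1 - E(1)) = (5*(3 - 1*0))*(1 - (-6 + 5*1)) = (5*(3 + 0))*(1 - (-6 + 5)) = (5*3)*(1 - 1*(-1)) = 15*(1 + 1) = 15*2 = 30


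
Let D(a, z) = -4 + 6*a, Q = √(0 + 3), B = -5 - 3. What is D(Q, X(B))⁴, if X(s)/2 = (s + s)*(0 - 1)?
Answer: 22288 - 11904*√3 ≈ 1669.7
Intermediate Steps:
B = -8
X(s) = -4*s (X(s) = 2*((s + s)*(0 - 1)) = 2*((2*s)*(-1)) = 2*(-2*s) = -4*s)
Q = √3 ≈ 1.7320
D(Q, X(B))⁴ = (-4 + 6*√3)⁴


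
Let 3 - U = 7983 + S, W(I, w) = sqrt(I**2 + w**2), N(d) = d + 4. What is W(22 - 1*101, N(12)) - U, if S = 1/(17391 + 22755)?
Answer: 320365081/40146 + sqrt(6497) ≈ 8060.6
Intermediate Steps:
N(d) = 4 + d
S = 1/40146 ≈ 2.4909e-5
U = -320365081/40146 (U = 3 - (7983 + 1/40146) = 3 - 1*320485519/40146 = 3 - 320485519/40146 = -320365081/40146 ≈ -7980.0)
W(22 - 1*101, N(12)) - U = sqrt((22 - 1*101)**2 + (4 + 12)**2) - 1*(-320365081/40146) = sqrt((22 - 101)**2 + 16**2) + 320365081/40146 = sqrt((-79)**2 + 256) + 320365081/40146 = sqrt(6241 + 256) + 320365081/40146 = sqrt(6497) + 320365081/40146 = 320365081/40146 + sqrt(6497)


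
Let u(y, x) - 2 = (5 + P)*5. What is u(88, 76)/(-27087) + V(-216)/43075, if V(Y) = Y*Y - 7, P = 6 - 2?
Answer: 1261556938/1166772525 ≈ 1.0812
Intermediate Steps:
P = 4
V(Y) = -7 + Y**2 (V(Y) = Y**2 - 7 = -7 + Y**2)
u(y, x) = 47 (u(y, x) = 2 + (5 + 4)*5 = 2 + 9*5 = 2 + 45 = 47)
u(88, 76)/(-27087) + V(-216)/43075 = 47/(-27087) + (-7 + (-216)**2)/43075 = 47*(-1/27087) + (-7 + 46656)*(1/43075) = -47/27087 + 46649*(1/43075) = -47/27087 + 46649/43075 = 1261556938/1166772525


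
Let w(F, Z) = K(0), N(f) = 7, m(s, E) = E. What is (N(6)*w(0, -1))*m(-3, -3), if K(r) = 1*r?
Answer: 0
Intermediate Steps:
K(r) = r
w(F, Z) = 0
(N(6)*w(0, -1))*m(-3, -3) = (7*0)*(-3) = 0*(-3) = 0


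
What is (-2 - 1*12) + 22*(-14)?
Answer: -322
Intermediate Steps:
(-2 - 1*12) + 22*(-14) = (-2 - 12) - 308 = -14 - 308 = -322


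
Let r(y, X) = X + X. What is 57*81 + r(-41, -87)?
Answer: 4443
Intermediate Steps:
r(y, X) = 2*X
57*81 + r(-41, -87) = 57*81 + 2*(-87) = 4617 - 174 = 4443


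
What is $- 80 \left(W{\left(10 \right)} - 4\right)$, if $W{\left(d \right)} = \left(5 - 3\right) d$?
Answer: $-1280$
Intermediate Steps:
$W{\left(d \right)} = 2 d$
$- 80 \left(W{\left(10 \right)} - 4\right) = - 80 \left(2 \cdot 10 - 4\right) = - 80 \left(20 - 4\right) = \left(-80\right) 16 = -1280$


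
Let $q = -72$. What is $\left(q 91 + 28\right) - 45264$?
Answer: $-51788$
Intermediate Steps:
$\left(q 91 + 28\right) - 45264 = \left(\left(-72\right) 91 + 28\right) - 45264 = \left(-6552 + 28\right) - 45264 = -6524 - 45264 = -51788$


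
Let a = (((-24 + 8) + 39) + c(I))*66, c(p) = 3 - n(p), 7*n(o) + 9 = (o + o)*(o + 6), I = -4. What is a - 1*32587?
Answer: -214447/7 ≈ -30635.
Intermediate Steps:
n(o) = -9/7 + 2*o*(6 + o)/7 (n(o) = -9/7 + ((o + o)*(o + 6))/7 = -9/7 + ((2*o)*(6 + o))/7 = -9/7 + (2*o*(6 + o))/7 = -9/7 + 2*o*(6 + o)/7)
c(p) = 30/7 - 12*p/7 - 2*p²/7 (c(p) = 3 - (-9/7 + 2*p²/7 + 12*p/7) = 3 + (9/7 - 12*p/7 - 2*p²/7) = 30/7 - 12*p/7 - 2*p²/7)
a = 13662/7 (a = (((-24 + 8) + 39) + (30/7 - 12/7*(-4) - 2/7*(-4)²))*66 = ((-16 + 39) + (30/7 + 48/7 - 2/7*16))*66 = (23 + (30/7 + 48/7 - 32/7))*66 = (23 + 46/7)*66 = (207/7)*66 = 13662/7 ≈ 1951.7)
a - 1*32587 = 13662/7 - 1*32587 = 13662/7 - 32587 = -214447/7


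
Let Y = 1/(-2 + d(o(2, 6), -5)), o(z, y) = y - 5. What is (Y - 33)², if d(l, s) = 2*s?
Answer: 157609/144 ≈ 1094.5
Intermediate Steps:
o(z, y) = -5 + y
Y = -1/12 (Y = 1/(-2 + 2*(-5)) = 1/(-2 - 10) = 1/(-12) = -1/12 ≈ -0.083333)
(Y - 33)² = (-1/12 - 33)² = (-397/12)² = 157609/144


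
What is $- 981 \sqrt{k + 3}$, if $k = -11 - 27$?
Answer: $- 981 i \sqrt{35} \approx - 5803.7 i$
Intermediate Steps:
$k = -38$
$- 981 \sqrt{k + 3} = - 981 \sqrt{-38 + 3} = - 981 \sqrt{-35} = - 981 i \sqrt{35}$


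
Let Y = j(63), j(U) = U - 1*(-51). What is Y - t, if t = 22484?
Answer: -22370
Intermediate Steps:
j(U) = 51 + U (j(U) = U + 51 = 51 + U)
Y = 114 (Y = 51 + 63 = 114)
Y - t = 114 - 1*22484 = 114 - 22484 = -22370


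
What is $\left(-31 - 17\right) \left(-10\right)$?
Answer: $480$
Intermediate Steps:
$\left(-31 - 17\right) \left(-10\right) = \left(-48\right) \left(-10\right) = 480$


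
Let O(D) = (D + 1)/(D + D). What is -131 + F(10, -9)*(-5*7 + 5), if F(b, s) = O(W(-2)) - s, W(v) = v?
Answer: -817/2 ≈ -408.50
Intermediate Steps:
O(D) = (1 + D)/(2*D) (O(D) = (1 + D)/((2*D)) = (1 + D)*(1/(2*D)) = (1 + D)/(2*D))
F(b, s) = ¼ - s (F(b, s) = (½)*(1 - 2)/(-2) - s = (½)*(-½)*(-1) - s = ¼ - s)
-131 + F(10, -9)*(-5*7 + 5) = -131 + (¼ - 1*(-9))*(-5*7 + 5) = -131 + (¼ + 9)*(-35 + 5) = -131 + (37/4)*(-30) = -131 - 555/2 = -817/2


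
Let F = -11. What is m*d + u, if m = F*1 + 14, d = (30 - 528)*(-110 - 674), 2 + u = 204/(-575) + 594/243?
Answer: 6061457264/5175 ≈ 1.1713e+6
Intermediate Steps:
u = 464/5175 (u = -2 + (204/(-575) + 594/243) = -2 + (204*(-1/575) + 594*(1/243)) = -2 + (-204/575 + 22/9) = -2 + 10814/5175 = 464/5175 ≈ 0.089662)
d = 390432 (d = -498*(-784) = 390432)
m = 3 (m = -11*1 + 14 = -11 + 14 = 3)
m*d + u = 3*390432 + 464/5175 = 1171296 + 464/5175 = 6061457264/5175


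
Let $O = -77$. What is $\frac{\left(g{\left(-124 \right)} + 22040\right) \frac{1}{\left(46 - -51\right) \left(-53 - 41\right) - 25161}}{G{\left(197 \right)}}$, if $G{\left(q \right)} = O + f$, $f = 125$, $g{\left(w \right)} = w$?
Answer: $- \frac{5479}{411348} \approx -0.01332$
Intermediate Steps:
$G{\left(q \right)} = 48$ ($G{\left(q \right)} = -77 + 125 = 48$)
$\frac{\left(g{\left(-124 \right)} + 22040\right) \frac{1}{\left(46 - -51\right) \left(-53 - 41\right) - 25161}}{G{\left(197 \right)}} = \frac{\left(-124 + 22040\right) \frac{1}{\left(46 - -51\right) \left(-53 - 41\right) - 25161}}{48} = \frac{21916}{\left(46 + 51\right) \left(-94\right) - 25161} \cdot \frac{1}{48} = \frac{21916}{97 \left(-94\right) - 25161} \cdot \frac{1}{48} = \frac{21916}{-9118 - 25161} \cdot \frac{1}{48} = \frac{21916}{-34279} \cdot \frac{1}{48} = 21916 \left(- \frac{1}{34279}\right) \frac{1}{48} = \left(- \frac{21916}{34279}\right) \frac{1}{48} = - \frac{5479}{411348}$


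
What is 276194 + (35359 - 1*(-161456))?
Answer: 473009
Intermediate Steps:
276194 + (35359 - 1*(-161456)) = 276194 + (35359 + 161456) = 276194 + 196815 = 473009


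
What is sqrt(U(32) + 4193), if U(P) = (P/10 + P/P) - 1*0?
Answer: sqrt(104930)/5 ≈ 64.786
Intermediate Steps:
U(P) = 1 + P/10 (U(P) = (P*(1/10) + 1) + 0 = (P/10 + 1) + 0 = (1 + P/10) + 0 = 1 + P/10)
sqrt(U(32) + 4193) = sqrt((1 + (1/10)*32) + 4193) = sqrt((1 + 16/5) + 4193) = sqrt(21/5 + 4193) = sqrt(20986/5) = sqrt(104930)/5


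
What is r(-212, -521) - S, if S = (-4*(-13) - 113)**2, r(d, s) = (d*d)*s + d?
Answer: -23419757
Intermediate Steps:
r(d, s) = d + s*d**2 (r(d, s) = d**2*s + d = s*d**2 + d = d + s*d**2)
S = 3721 (S = (52 - 113)**2 = (-61)**2 = 3721)
r(-212, -521) - S = -212*(1 - 212*(-521)) - 1*3721 = -212*(1 + 110452) - 3721 = -212*110453 - 3721 = -23416036 - 3721 = -23419757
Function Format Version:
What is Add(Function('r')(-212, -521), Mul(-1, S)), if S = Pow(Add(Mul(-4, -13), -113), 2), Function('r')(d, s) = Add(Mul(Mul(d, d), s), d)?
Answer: -23419757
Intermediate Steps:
Function('r')(d, s) = Add(d, Mul(s, Pow(d, 2))) (Function('r')(d, s) = Add(Mul(Pow(d, 2), s), d) = Add(Mul(s, Pow(d, 2)), d) = Add(d, Mul(s, Pow(d, 2))))
S = 3721 (S = Pow(Add(52, -113), 2) = Pow(-61, 2) = 3721)
Add(Function('r')(-212, -521), Mul(-1, S)) = Add(Mul(-212, Add(1, Mul(-212, -521))), Mul(-1, 3721)) = Add(Mul(-212, Add(1, 110452)), -3721) = Add(Mul(-212, 110453), -3721) = Add(-23416036, -3721) = -23419757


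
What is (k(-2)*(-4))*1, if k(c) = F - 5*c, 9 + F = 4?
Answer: -20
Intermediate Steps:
F = -5 (F = -9 + 4 = -5)
k(c) = -5 - 5*c
(k(-2)*(-4))*1 = ((-5 - 5*(-2))*(-4))*1 = ((-5 + 10)*(-4))*1 = (5*(-4))*1 = -20*1 = -20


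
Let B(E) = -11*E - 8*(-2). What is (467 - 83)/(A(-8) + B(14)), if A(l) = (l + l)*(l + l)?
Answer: 192/59 ≈ 3.2542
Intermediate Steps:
A(l) = 4*l**2 (A(l) = (2*l)*(2*l) = 4*l**2)
B(E) = 16 - 11*E (B(E) = -11*E + 16 = 16 - 11*E)
(467 - 83)/(A(-8) + B(14)) = (467 - 83)/(4*(-8)**2 + (16 - 11*14)) = 384/(4*64 + (16 - 154)) = 384/(256 - 138) = 384/118 = 384*(1/118) = 192/59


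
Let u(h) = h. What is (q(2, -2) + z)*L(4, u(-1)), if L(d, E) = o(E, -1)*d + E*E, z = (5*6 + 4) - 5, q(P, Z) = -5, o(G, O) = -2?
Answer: -168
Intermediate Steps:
z = 29 (z = (30 + 4) - 5 = 34 - 5 = 29)
L(d, E) = E² - 2*d (L(d, E) = -2*d + E*E = -2*d + E² = E² - 2*d)
(q(2, -2) + z)*L(4, u(-1)) = (-5 + 29)*((-1)² - 2*4) = 24*(1 - 8) = 24*(-7) = -168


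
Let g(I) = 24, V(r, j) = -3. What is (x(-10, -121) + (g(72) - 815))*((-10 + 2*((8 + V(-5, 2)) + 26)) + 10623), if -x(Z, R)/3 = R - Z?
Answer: -4889150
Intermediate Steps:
x(Z, R) = -3*R + 3*Z (x(Z, R) = -3*(R - Z) = -3*R + 3*Z)
(x(-10, -121) + (g(72) - 815))*((-10 + 2*((8 + V(-5, 2)) + 26)) + 10623) = ((-3*(-121) + 3*(-10)) + (24 - 815))*((-10 + 2*((8 - 3) + 26)) + 10623) = ((363 - 30) - 791)*((-10 + 2*(5 + 26)) + 10623) = (333 - 791)*((-10 + 2*31) + 10623) = -458*((-10 + 62) + 10623) = -458*(52 + 10623) = -458*10675 = -4889150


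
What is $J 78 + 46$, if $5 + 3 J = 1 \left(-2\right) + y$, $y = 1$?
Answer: $-110$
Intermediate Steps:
$J = -2$ ($J = - \frac{5}{3} + \frac{1 \left(-2\right) + 1}{3} = - \frac{5}{3} + \frac{-2 + 1}{3} = - \frac{5}{3} + \frac{1}{3} \left(-1\right) = - \frac{5}{3} - \frac{1}{3} = -2$)
$J 78 + 46 = \left(-2\right) 78 + 46 = -156 + 46 = -110$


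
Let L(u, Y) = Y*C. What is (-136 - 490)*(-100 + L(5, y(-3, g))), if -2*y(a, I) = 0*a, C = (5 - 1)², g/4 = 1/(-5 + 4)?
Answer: 62600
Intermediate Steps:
g = -4 (g = 4/(-5 + 4) = 4/(-1) = 4*(-1) = -4)
C = 16 (C = 4² = 16)
y(a, I) = 0 (y(a, I) = -0*a = -½*0 = 0)
L(u, Y) = 16*Y (L(u, Y) = Y*16 = 16*Y)
(-136 - 490)*(-100 + L(5, y(-3, g))) = (-136 - 490)*(-100 + 16*0) = -626*(-100 + 0) = -626*(-100) = 62600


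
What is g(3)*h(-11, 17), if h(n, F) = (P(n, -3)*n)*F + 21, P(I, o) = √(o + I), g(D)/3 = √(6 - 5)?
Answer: 63 - 561*I*√14 ≈ 63.0 - 2099.1*I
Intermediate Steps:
g(D) = 3 (g(D) = 3*√(6 - 5) = 3*√1 = 3*1 = 3)
P(I, o) = √(I + o)
h(n, F) = 21 + F*n*√(-3 + n) (h(n, F) = (√(n - 3)*n)*F + 21 = (√(-3 + n)*n)*F + 21 = (n*√(-3 + n))*F + 21 = F*n*√(-3 + n) + 21 = 21 + F*n*√(-3 + n))
g(3)*h(-11, 17) = 3*(21 + 17*(-11)*√(-3 - 11)) = 3*(21 + 17*(-11)*√(-14)) = 3*(21 + 17*(-11)*(I*√14)) = 3*(21 - 187*I*√14) = 63 - 561*I*√14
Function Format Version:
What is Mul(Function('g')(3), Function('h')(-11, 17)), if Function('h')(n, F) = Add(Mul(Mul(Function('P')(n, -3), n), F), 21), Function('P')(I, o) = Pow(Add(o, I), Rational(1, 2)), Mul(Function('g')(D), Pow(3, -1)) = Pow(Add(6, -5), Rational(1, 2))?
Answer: Add(63, Mul(-561, I, Pow(14, Rational(1, 2)))) ≈ Add(63.000, Mul(-2099.1, I))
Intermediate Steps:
Function('g')(D) = 3 (Function('g')(D) = Mul(3, Pow(Add(6, -5), Rational(1, 2))) = Mul(3, Pow(1, Rational(1, 2))) = Mul(3, 1) = 3)
Function('P')(I, o) = Pow(Add(I, o), Rational(1, 2))
Function('h')(n, F) = Add(21, Mul(F, n, Pow(Add(-3, n), Rational(1, 2)))) (Function('h')(n, F) = Add(Mul(Mul(Pow(Add(n, -3), Rational(1, 2)), n), F), 21) = Add(Mul(Mul(Pow(Add(-3, n), Rational(1, 2)), n), F), 21) = Add(Mul(Mul(n, Pow(Add(-3, n), Rational(1, 2))), F), 21) = Add(Mul(F, n, Pow(Add(-3, n), Rational(1, 2))), 21) = Add(21, Mul(F, n, Pow(Add(-3, n), Rational(1, 2)))))
Mul(Function('g')(3), Function('h')(-11, 17)) = Mul(3, Add(21, Mul(17, -11, Pow(Add(-3, -11), Rational(1, 2))))) = Mul(3, Add(21, Mul(17, -11, Pow(-14, Rational(1, 2))))) = Mul(3, Add(21, Mul(17, -11, Mul(I, Pow(14, Rational(1, 2)))))) = Mul(3, Add(21, Mul(-187, I, Pow(14, Rational(1, 2))))) = Add(63, Mul(-561, I, Pow(14, Rational(1, 2))))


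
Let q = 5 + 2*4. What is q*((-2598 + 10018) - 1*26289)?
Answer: -245297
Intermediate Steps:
q = 13 (q = 5 + 8 = 13)
q*((-2598 + 10018) - 1*26289) = 13*((-2598 + 10018) - 1*26289) = 13*(7420 - 26289) = 13*(-18869) = -245297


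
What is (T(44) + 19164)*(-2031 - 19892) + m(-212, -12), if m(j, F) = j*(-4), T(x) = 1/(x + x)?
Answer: -3361054185/8 ≈ -4.2013e+8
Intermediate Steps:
T(x) = 1/(2*x)
m(j, F) = -4*j
(T(44) + 19164)*(-2031 - 19892) + m(-212, -12) = ((1/2)/44 + 19164)*(-2031 - 19892) - 4*(-212) = ((1/2)*(1/44) + 19164)*(-21923) + 848 = (1/88 + 19164)*(-21923) + 848 = (1686433/88)*(-21923) + 848 = -3361060969/8 + 848 = -3361054185/8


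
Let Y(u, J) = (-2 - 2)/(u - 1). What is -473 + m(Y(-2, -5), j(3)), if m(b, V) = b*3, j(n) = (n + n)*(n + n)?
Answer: -469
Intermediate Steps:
j(n) = 4*n**2 (j(n) = (2*n)*(2*n) = 4*n**2)
Y(u, J) = -4/(-1 + u)
m(b, V) = 3*b
-473 + m(Y(-2, -5), j(3)) = -473 + 3*(-4/(-1 - 2)) = -473 + 3*(-4/(-3)) = -473 + 3*(-4*(-1/3)) = -473 + 3*(4/3) = -473 + 4 = -469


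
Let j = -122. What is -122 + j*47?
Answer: -5856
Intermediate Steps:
-122 + j*47 = -122 - 122*47 = -122 - 5734 = -5856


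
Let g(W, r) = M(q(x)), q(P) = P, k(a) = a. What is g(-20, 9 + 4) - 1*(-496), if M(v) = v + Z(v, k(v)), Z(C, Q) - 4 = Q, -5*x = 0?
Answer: 500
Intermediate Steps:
x = 0 (x = -⅕*0 = 0)
Z(C, Q) = 4 + Q
M(v) = 4 + 2*v (M(v) = v + (4 + v) = 4 + 2*v)
g(W, r) = 4 (g(W, r) = 4 + 2*0 = 4 + 0 = 4)
g(-20, 9 + 4) - 1*(-496) = 4 - 1*(-496) = 4 + 496 = 500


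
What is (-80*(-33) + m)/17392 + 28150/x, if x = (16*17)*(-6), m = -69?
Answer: -3792101/221748 ≈ -17.101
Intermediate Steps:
x = -1632 (x = 272*(-6) = -1632)
(-80*(-33) + m)/17392 + 28150/x = (-80*(-33) - 69)/17392 + 28150/(-1632) = (2640 - 69)*(1/17392) + 28150*(-1/1632) = 2571*(1/17392) - 14075/816 = 2571/17392 - 14075/816 = -3792101/221748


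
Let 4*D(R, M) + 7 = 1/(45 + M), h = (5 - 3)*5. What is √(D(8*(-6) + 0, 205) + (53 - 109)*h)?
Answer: I*√5617490/100 ≈ 23.701*I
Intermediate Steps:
h = 10 (h = 2*5 = 10)
D(R, M) = -7/4 + 1/(4*(45 + M))
√(D(8*(-6) + 0, 205) + (53 - 109)*h) = √((-314 - 7*205)/(4*(45 + 205)) + (53 - 109)*10) = √((¼)*(-314 - 1435)/250 - 56*10) = √((¼)*(1/250)*(-1749) - 560) = √(-1749/1000 - 560) = √(-561749/1000) = I*√5617490/100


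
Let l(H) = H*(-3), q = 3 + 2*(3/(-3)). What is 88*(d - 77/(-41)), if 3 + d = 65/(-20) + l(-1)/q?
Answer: -4950/41 ≈ -120.73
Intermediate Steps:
q = 1 (q = 3 + 2*(3*(-1/3)) = 3 + 2*(-1) = 3 - 2 = 1)
l(H) = -3*H
d = -13/4 (d = -3 + (65/(-20) - 3*(-1)/1) = -3 + (65*(-1/20) + 3*1) = -3 + (-13/4 + 3) = -3 - 1/4 = -13/4 ≈ -3.2500)
88*(d - 77/(-41)) = 88*(-13/4 - 77/(-41)) = 88*(-13/4 - 77*(-1/41)) = 88*(-13/4 + 77/41) = 88*(-225/164) = -4950/41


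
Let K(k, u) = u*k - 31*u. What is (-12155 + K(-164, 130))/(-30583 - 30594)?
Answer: 37505/61177 ≈ 0.61306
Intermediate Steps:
K(k, u) = -31*u + k*u (K(k, u) = k*u - 31*u = -31*u + k*u)
(-12155 + K(-164, 130))/(-30583 - 30594) = (-12155 + 130*(-31 - 164))/(-30583 - 30594) = (-12155 + 130*(-195))/(-61177) = (-12155 - 25350)*(-1/61177) = -37505*(-1/61177) = 37505/61177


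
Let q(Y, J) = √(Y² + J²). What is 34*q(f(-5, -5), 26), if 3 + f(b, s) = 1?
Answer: 68*√170 ≈ 886.61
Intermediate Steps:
f(b, s) = -2 (f(b, s) = -3 + 1 = -2)
q(Y, J) = √(J² + Y²)
34*q(f(-5, -5), 26) = 34*√(26² + (-2)²) = 34*√(676 + 4) = 34*√680 = 34*(2*√170) = 68*√170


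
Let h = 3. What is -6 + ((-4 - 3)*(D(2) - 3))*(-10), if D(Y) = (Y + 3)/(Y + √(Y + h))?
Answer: -916 + 350*√5 ≈ -133.38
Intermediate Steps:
D(Y) = (3 + Y)/(Y + √(3 + Y)) (D(Y) = (Y + 3)/(Y + √(Y + 3)) = (3 + Y)/(Y + √(3 + Y)))
-6 + ((-4 - 3)*(D(2) - 3))*(-10) = -6 + ((-4 - 3)*((3 + 2)/(2 + √(3 + 2)) - 3))*(-10) = -6 - 7*(5/(2 + √5) - 3)*(-10) = -6 - 7*(-3 + 5/(2 + √5))*(-10) = -6 + (21 - 35/(2 + √5))*(-10) = -6 + (-210 + 350/(2 + √5)) = -216 + 350/(2 + √5)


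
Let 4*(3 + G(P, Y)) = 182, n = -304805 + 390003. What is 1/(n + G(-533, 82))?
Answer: 2/170481 ≈ 1.1732e-5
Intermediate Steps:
n = 85198
G(P, Y) = 85/2 (G(P, Y) = -3 + (¼)*182 = -3 + 91/2 = 85/2)
1/(n + G(-533, 82)) = 1/(85198 + 85/2) = 1/(170481/2) = 2/170481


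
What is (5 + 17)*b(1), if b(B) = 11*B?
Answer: 242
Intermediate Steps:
(5 + 17)*b(1) = (5 + 17)*(11*1) = 22*11 = 242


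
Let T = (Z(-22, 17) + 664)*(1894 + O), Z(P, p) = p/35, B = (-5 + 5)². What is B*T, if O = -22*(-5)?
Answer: 0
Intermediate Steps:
B = 0 (B = 0² = 0)
Z(P, p) = p/35 (Z(P, p) = p*(1/35) = p/35)
O = 110
T = 46607028/35 (T = ((1/35)*17 + 664)*(1894 + 110) = (17/35 + 664)*2004 = (23257/35)*2004 = 46607028/35 ≈ 1.3316e+6)
B*T = 0*(46607028/35) = 0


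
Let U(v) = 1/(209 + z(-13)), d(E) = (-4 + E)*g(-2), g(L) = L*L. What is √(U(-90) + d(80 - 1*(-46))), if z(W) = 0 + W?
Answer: √95649/14 ≈ 22.091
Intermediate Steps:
z(W) = W
g(L) = L²
d(E) = -16 + 4*E (d(E) = (-4 + E)*(-2)² = (-4 + E)*4 = -16 + 4*E)
U(v) = 1/196 (U(v) = 1/(209 - 13) = 1/196)
√(U(-90) + d(80 - 1*(-46))) = √(1/196 + (-16 + 4*(80 - 1*(-46)))) = √(1/196 + (-16 + 4*(80 + 46))) = √(1/196 + (-16 + 4*126)) = √(1/196 + (-16 + 504)) = √(1/196 + 488) = √(95649/196) = √95649/14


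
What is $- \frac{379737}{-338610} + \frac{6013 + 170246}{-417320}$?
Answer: $\frac{658591899}{942058168} \approx 0.6991$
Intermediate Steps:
$- \frac{379737}{-338610} + \frac{6013 + 170246}{-417320} = \left(-379737\right) \left(- \frac{1}{338610}\right) + 176259 \left(- \frac{1}{417320}\right) = \frac{126579}{112870} - \frac{176259}{417320} = \frac{658591899}{942058168}$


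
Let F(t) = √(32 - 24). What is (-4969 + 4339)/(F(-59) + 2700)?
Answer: -212625/911249 + 315*√2/1822498 ≈ -0.23309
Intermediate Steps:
F(t) = 2*√2 (F(t) = √8 = 2*√2)
(-4969 + 4339)/(F(-59) + 2700) = (-4969 + 4339)/(2*√2 + 2700) = -630/(2700 + 2*√2)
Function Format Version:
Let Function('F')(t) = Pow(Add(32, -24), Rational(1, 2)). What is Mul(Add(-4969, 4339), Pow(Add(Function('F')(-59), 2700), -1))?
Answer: Add(Rational(-212625, 911249), Mul(Rational(315, 1822498), Pow(2, Rational(1, 2)))) ≈ -0.23309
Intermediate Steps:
Function('F')(t) = Mul(2, Pow(2, Rational(1, 2))) (Function('F')(t) = Pow(8, Rational(1, 2)) = Mul(2, Pow(2, Rational(1, 2))))
Mul(Add(-4969, 4339), Pow(Add(Function('F')(-59), 2700), -1)) = Mul(Add(-4969, 4339), Pow(Add(Mul(2, Pow(2, Rational(1, 2))), 2700), -1)) = Mul(-630, Pow(Add(2700, Mul(2, Pow(2, Rational(1, 2)))), -1))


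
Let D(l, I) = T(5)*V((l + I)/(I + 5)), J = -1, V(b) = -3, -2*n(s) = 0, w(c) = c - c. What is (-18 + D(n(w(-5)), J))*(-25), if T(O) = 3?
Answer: 675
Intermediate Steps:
w(c) = 0
n(s) = 0 (n(s) = -½*0 = 0)
D(l, I) = -9 (D(l, I) = 3*(-3) = -9)
(-18 + D(n(w(-5)), J))*(-25) = (-18 - 9)*(-25) = -27*(-25) = 675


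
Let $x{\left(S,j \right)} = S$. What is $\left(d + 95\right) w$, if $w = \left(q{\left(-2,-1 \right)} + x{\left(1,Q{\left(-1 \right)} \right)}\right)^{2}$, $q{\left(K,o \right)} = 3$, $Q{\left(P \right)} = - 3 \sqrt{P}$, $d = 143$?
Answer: $3808$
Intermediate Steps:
$w = 16$ ($w = \left(3 + 1\right)^{2} = 4^{2} = 16$)
$\left(d + 95\right) w = \left(143 + 95\right) 16 = 238 \cdot 16 = 3808$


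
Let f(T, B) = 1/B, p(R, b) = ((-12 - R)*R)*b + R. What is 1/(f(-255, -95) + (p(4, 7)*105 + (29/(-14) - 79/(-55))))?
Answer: -2926/136412009 ≈ -2.1450e-5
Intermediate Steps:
p(R, b) = R + R*b*(-12 - R) (p(R, b) = (R*(-12 - R))*b + R = R*b*(-12 - R) + R = R + R*b*(-12 - R))
1/(f(-255, -95) + (p(4, 7)*105 + (29/(-14) - 79/(-55)))) = 1/(1/(-95) + ((4*(1 - 12*7 - 1*4*7))*105 + (29/(-14) - 79/(-55)))) = 1/(-1/95 + ((4*(1 - 84 - 28))*105 + (29*(-1/14) - 79*(-1/55)))) = 1/(-1/95 + ((4*(-111))*105 + (-29/14 + 79/55))) = 1/(-1/95 + (-444*105 - 489/770)) = 1/(-1/95 + (-46620 - 489/770)) = 1/(-1/95 - 35897889/770) = 1/(-136412009/2926) = -2926/136412009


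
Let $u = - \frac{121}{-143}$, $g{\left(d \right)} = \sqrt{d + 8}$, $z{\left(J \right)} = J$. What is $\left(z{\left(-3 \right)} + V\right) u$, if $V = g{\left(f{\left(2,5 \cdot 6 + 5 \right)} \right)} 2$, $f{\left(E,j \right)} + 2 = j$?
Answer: $- \frac{33}{13} + \frac{22 \sqrt{41}}{13} \approx 8.2976$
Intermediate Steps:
$f{\left(E,j \right)} = -2 + j$
$g{\left(d \right)} = \sqrt{8 + d}$
$V = 2 \sqrt{41}$ ($V = \sqrt{8 + \left(-2 + \left(5 \cdot 6 + 5\right)\right)} 2 = \sqrt{8 + \left(-2 + \left(30 + 5\right)\right)} 2 = \sqrt{8 + \left(-2 + 35\right)} 2 = \sqrt{8 + 33} \cdot 2 = \sqrt{41} \cdot 2 = 2 \sqrt{41} \approx 12.806$)
$u = \frac{11}{13}$ ($u = \left(-121\right) \left(- \frac{1}{143}\right) = \frac{11}{13} \approx 0.84615$)
$\left(z{\left(-3 \right)} + V\right) u = \left(-3 + 2 \sqrt{41}\right) \frac{11}{13} = - \frac{33}{13} + \frac{22 \sqrt{41}}{13}$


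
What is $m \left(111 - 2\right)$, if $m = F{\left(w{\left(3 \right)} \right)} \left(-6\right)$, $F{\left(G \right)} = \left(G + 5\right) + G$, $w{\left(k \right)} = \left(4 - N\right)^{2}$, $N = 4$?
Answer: $-3270$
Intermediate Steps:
$w{\left(k \right)} = 0$ ($w{\left(k \right)} = \left(4 - 4\right)^{2} = 0^{2} = 0$)
$F{\left(G \right)} = 5 + 2 G$ ($F{\left(G \right)} = \left(5 + G\right) + G = 5 + 2 G$)
$m = -30$ ($m = \left(5 + 2 \cdot 0\right) \left(-6\right) = \left(5 + 0\right) \left(-6\right) = 5 \left(-6\right) = -30$)
$m \left(111 - 2\right) = - 30 \left(111 - 2\right) = \left(-30\right) 109 = -3270$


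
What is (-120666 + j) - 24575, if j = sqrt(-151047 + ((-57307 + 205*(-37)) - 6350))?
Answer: -145241 + I*sqrt(222289) ≈ -1.4524e+5 + 471.48*I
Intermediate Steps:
j = I*sqrt(222289) (j = sqrt(-151047 + ((-57307 - 7585) - 6350)) = sqrt(-151047 + (-64892 - 6350)) = sqrt(-151047 - 71242) = sqrt(-222289) = I*sqrt(222289) ≈ 471.48*I)
(-120666 + j) - 24575 = (-120666 + I*sqrt(222289)) - 24575 = -145241 + I*sqrt(222289)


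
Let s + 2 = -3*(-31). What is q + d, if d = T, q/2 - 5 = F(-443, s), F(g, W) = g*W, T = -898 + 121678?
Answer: 40164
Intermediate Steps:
T = 120780
s = 91 (s = -2 - 3*(-31) = -2 + 93 = 91)
F(g, W) = W*g
q = -80616 (q = 10 + 2*(91*(-443)) = 10 + 2*(-40313) = 10 - 80626 = -80616)
d = 120780
q + d = -80616 + 120780 = 40164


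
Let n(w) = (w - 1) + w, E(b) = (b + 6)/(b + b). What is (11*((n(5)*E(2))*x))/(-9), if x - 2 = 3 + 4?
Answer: -198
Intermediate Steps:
E(b) = (6 + b)/(2*b) (E(b) = (6 + b)/((2*b)) = (6 + b)*(1/(2*b)) = (6 + b)/(2*b))
x = 9 (x = 2 + (3 + 4) = 2 + 7 = 9)
n(w) = -1 + 2*w (n(w) = (-1 + w) + w = -1 + 2*w)
(11*((n(5)*E(2))*x))/(-9) = (11*(((-1 + 2*5)*((1/2)*(6 + 2)/2))*9))/(-9) = (11*(((-1 + 10)*((1/2)*(1/2)*8))*9))*(-1/9) = (11*((9*2)*9))*(-1/9) = (11*(18*9))*(-1/9) = (11*162)*(-1/9) = 1782*(-1/9) = -198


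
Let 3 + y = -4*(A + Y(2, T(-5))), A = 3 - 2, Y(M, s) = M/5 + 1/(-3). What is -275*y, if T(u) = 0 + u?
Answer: 5995/3 ≈ 1998.3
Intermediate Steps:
T(u) = u
Y(M, s) = -1/3 + M/5 (Y(M, s) = M*(1/5) + 1*(-1/3) = M/5 - 1/3 = -1/3 + M/5)
A = 1
y = -109/15 (y = -3 - 4*(1 + (-1/3 + (1/5)*2)) = -3 - 4*(1 + (-1/3 + 2/5)) = -3 - 4*(1 + 1/15) = -3 - 4*16/15 = -3 - 64/15 = -109/15 ≈ -7.2667)
-275*y = -275*(-109/15) = 5995/3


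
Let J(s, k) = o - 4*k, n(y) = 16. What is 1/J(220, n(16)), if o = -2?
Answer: -1/66 ≈ -0.015152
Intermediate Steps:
J(s, k) = -2 - 4*k
1/J(220, n(16)) = 1/(-2 - 4*16) = 1/(-2 - 64) = 1/(-66) = -1/66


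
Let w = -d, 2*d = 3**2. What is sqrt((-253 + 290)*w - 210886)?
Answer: I*sqrt(844210)/2 ≈ 459.4*I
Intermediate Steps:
d = 9/2 (d = (1/2)*3**2 = (1/2)*9 = 9/2 ≈ 4.5000)
w = -9/2 (w = -1*9/2 = -9/2 ≈ -4.5000)
sqrt((-253 + 290)*w - 210886) = sqrt((-253 + 290)*(-9/2) - 210886) = sqrt(37*(-9/2) - 210886) = sqrt(-333/2 - 210886) = sqrt(-422105/2) = I*sqrt(844210)/2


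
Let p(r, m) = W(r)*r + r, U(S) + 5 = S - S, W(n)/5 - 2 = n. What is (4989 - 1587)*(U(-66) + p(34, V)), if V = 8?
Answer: 20918898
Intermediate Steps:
W(n) = 10 + 5*n
U(S) = -5 (U(S) = -5 + (S - S) = -5 + 0 = -5)
p(r, m) = r + r*(10 + 5*r) (p(r, m) = (10 + 5*r)*r + r = r*(10 + 5*r) + r = r + r*(10 + 5*r))
(4989 - 1587)*(U(-66) + p(34, V)) = (4989 - 1587)*(-5 + 34*(11 + 5*34)) = 3402*(-5 + 34*(11 + 170)) = 3402*(-5 + 34*181) = 3402*(-5 + 6154) = 3402*6149 = 20918898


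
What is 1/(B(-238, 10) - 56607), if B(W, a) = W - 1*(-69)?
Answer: -1/56776 ≈ -1.7613e-5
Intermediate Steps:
B(W, a) = 69 + W (B(W, a) = W + 69 = 69 + W)
1/(B(-238, 10) - 56607) = 1/((69 - 238) - 56607) = 1/(-169 - 56607) = 1/(-56776) = -1/56776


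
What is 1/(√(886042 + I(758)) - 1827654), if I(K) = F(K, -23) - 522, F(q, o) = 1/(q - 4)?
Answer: -1378051116/2518599966679783 - √503432289074/2518599966679783 ≈ -5.4743e-7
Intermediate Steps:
F(q, o) = 1/(-4 + q)
I(K) = -522 + 1/(-4 + K) (I(K) = 1/(-4 + K) - 522 = -522 + 1/(-4 + K))
1/(√(886042 + I(758)) - 1827654) = 1/(√(886042 + (2089 - 522*758)/(-4 + 758)) - 1827654) = 1/(√(886042 + (2089 - 395676)/754) - 1827654) = 1/(√(886042 + (1/754)*(-393587)) - 1827654) = 1/(√(886042 - 393587/754) - 1827654) = 1/(√(667682081/754) - 1827654) = 1/(√503432289074/754 - 1827654) = 1/(-1827654 + √503432289074/754)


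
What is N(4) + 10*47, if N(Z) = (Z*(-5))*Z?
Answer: 390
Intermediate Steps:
N(Z) = -5*Z² (N(Z) = (-5*Z)*Z = -5*Z²)
N(4) + 10*47 = -5*4² + 10*47 = -5*16 + 470 = -80 + 470 = 390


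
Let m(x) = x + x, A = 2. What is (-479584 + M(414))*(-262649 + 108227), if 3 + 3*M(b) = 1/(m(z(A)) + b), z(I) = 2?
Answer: 15478221222093/209 ≈ 7.4058e+10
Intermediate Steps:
m(x) = 2*x
M(b) = -1 + 1/(3*(4 + b)) (M(b) = -1 + 1/(3*(2*2 + b)) = -1 + 1/(3*(4 + b)))
(-479584 + M(414))*(-262649 + 108227) = (-479584 + (-11/3 - 1*414)/(4 + 414))*(-262649 + 108227) = (-479584 + (-11/3 - 414)/418)*(-154422) = (-479584 + (1/418)*(-1253/3))*(-154422) = (-479584 - 1253/1254)*(-154422) = -601399589/1254*(-154422) = 15478221222093/209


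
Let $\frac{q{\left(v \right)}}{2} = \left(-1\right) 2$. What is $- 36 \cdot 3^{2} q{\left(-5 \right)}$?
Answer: $1296$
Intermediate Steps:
$q{\left(v \right)} = -4$ ($q{\left(v \right)} = 2 \left(\left(-1\right) 2\right) = 2 \left(-2\right) = -4$)
$- 36 \cdot 3^{2} q{\left(-5 \right)} = - 36 \cdot 3^{2} \left(-4\right) = \left(-36\right) 9 \left(-4\right) = \left(-324\right) \left(-4\right) = 1296$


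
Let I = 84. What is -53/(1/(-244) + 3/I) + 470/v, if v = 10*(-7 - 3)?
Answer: -453889/270 ≈ -1681.1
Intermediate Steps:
v = -100 (v = 10*(-10) = -100)
-53/(1/(-244) + 3/I) + 470/v = -53/(1/(-244) + 3/84) + 470/(-100) = -53/(1*(-1/244) + 3*(1/84)) + 470*(-1/100) = -53/(-1/244 + 1/28) - 47/10 = -53/27/854 - 47/10 = -53*854/27 - 47/10 = -45262/27 - 47/10 = -453889/270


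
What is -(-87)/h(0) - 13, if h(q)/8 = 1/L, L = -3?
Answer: -365/8 ≈ -45.625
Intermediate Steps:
h(q) = -8/3 (h(q) = 8*(1/(-3)) = 8*(1*(-1/3)) = 8*(-1/3) = -8/3)
-(-87)/h(0) - 13 = -(-87)/(-8/3) - 13 = -(-87)*(-3)/8 - 13 = -3*87/8 - 13 = -261/8 - 13 = -365/8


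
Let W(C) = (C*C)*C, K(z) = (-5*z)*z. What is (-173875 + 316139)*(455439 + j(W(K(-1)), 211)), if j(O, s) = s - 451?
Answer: 64758430536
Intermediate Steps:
K(z) = -5*z²
W(C) = C³ (W(C) = C²*C = C³)
j(O, s) = -451 + s
(-173875 + 316139)*(455439 + j(W(K(-1)), 211)) = (-173875 + 316139)*(455439 + (-451 + 211)) = 142264*(455439 - 240) = 142264*455199 = 64758430536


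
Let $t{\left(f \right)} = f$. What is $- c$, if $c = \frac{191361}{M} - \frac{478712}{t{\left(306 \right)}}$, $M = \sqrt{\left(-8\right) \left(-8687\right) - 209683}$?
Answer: $\frac{239356}{153} + \frac{63787 i \sqrt{140187}}{46729} \approx 1564.4 + 511.09 i$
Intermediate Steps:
$M = i \sqrt{140187}$ ($M = \sqrt{69496 - 209683} = \sqrt{-140187} = i \sqrt{140187} \approx 374.42 i$)
$c = - \frac{239356}{153} - \frac{63787 i \sqrt{140187}}{46729}$ ($c = \frac{191361}{i \sqrt{140187}} - \frac{478712}{306} = 191361 \left(- \frac{i \sqrt{140187}}{140187}\right) - \frac{239356}{153} = - \frac{63787 i \sqrt{140187}}{46729} - \frac{239356}{153} = - \frac{239356}{153} - \frac{63787 i \sqrt{140187}}{46729} \approx -1564.4 - 511.09 i$)
$- c = - (- \frac{239356}{153} - \frac{63787 i \sqrt{140187}}{46729}) = \frac{239356}{153} + \frac{63787 i \sqrt{140187}}{46729}$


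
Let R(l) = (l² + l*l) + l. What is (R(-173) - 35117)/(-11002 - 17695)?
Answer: -24568/28697 ≈ -0.85612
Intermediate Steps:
R(l) = l + 2*l² (R(l) = (l² + l²) + l = 2*l² + l = l + 2*l²)
(R(-173) - 35117)/(-11002 - 17695) = (-173*(1 + 2*(-173)) - 35117)/(-11002 - 17695) = (-173*(1 - 346) - 35117)/(-28697) = (-173*(-345) - 35117)*(-1/28697) = (59685 - 35117)*(-1/28697) = 24568*(-1/28697) = -24568/28697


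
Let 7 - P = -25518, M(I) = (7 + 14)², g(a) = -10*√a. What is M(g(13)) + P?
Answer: 25966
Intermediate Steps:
M(I) = 441 (M(I) = 21² = 441)
P = 25525 (P = 7 - 1*(-25518) = 7 + 25518 = 25525)
M(g(13)) + P = 441 + 25525 = 25966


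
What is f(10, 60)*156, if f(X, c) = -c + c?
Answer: 0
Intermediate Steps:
f(X, c) = 0
f(10, 60)*156 = 0*156 = 0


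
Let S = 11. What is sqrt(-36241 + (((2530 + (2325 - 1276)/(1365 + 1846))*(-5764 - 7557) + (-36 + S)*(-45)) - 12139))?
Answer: 2*I*sqrt(514820432579)/247 ≈ 5809.8*I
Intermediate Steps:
sqrt(-36241 + (((2530 + (2325 - 1276)/(1365 + 1846))*(-5764 - 7557) + (-36 + S)*(-45)) - 12139)) = sqrt(-36241 + (((2530 + (2325 - 1276)/(1365 + 1846))*(-5764 - 7557) + (-36 + 11)*(-45)) - 12139)) = sqrt(-36241 + (((2530 + 1049/3211)*(-13321) - 25*(-45)) - 12139)) = sqrt(-36241 + (((2530 + 1049*(1/3211))*(-13321) + 1125) - 12139)) = sqrt(-36241 + (((2530 + 1049/3211)*(-13321) + 1125) - 12139)) = sqrt(-36241 + (((8124879/3211)*(-13321) + 1125) - 12139)) = sqrt(-36241 + ((-108231513159/3211 + 1125) - 12139)) = sqrt(-36241 + (-108227900784/3211 - 12139)) = sqrt(-36241 - 108266879113/3211) = sqrt(-108383248964/3211) = 2*I*sqrt(514820432579)/247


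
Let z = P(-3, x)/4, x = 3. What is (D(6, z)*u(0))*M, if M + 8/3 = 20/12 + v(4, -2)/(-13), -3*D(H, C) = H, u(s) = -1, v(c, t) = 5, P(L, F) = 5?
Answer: -36/13 ≈ -2.7692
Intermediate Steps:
z = 5/4 ≈ 1.2500
D(H, C) = -H/3
M = -18/13 (M = -8/3 + (20/12 + 5/(-13)) = -8/3 + (20*(1/12) + 5*(-1/13)) = -8/3 + (5/3 - 5/13) = -8/3 + 50/39 = -18/13 ≈ -1.3846)
(D(6, z)*u(0))*M = (-1/3*6*(-1))*(-18/13) = -2*(-1)*(-18/13) = 2*(-18/13) = -36/13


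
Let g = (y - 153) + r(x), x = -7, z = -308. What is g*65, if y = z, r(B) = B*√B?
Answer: -29965 - 455*I*√7 ≈ -29965.0 - 1203.8*I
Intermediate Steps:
r(B) = B^(3/2)
y = -308
g = -461 - 7*I*√7 (g = (-308 - 153) + (-7)^(3/2) = -461 - 7*I*√7 ≈ -461.0 - 18.52*I)
g*65 = (-461 - 7*I*√7)*65 = -29965 - 455*I*√7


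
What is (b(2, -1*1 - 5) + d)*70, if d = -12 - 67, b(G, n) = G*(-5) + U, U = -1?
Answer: -6300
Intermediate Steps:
b(G, n) = -1 - 5*G (b(G, n) = G*(-5) - 1 = -5*G - 1 = -1 - 5*G)
d = -79
(b(2, -1*1 - 5) + d)*70 = ((-1 - 5*2) - 79)*70 = ((-1 - 10) - 79)*70 = (-11 - 79)*70 = -90*70 = -6300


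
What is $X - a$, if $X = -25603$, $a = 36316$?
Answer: $-61919$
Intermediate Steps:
$X - a = -25603 - 36316 = -61919$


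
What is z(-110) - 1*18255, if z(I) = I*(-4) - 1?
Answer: -17816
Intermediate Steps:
z(I) = -1 - 4*I (z(I) = -4*I - 1 = -1 - 4*I)
z(-110) - 1*18255 = (-1 - 4*(-110)) - 1*18255 = (-1 + 440) - 18255 = 439 - 18255 = -17816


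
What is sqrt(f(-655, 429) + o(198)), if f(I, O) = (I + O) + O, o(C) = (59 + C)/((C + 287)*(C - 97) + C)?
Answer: sqrt(491063040298)/49183 ≈ 14.248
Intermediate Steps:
o(C) = (59 + C)/(C + (-97 + C)*(287 + C)) (o(C) = (59 + C)/((287 + C)*(-97 + C) + C) = (59 + C)/((-97 + C)*(287 + C) + C) = (59 + C)/(C + (-97 + C)*(287 + C)))
f(I, O) = I + 2*O
sqrt(f(-655, 429) + o(198)) = sqrt((-655 + 2*429) + (59 + 198)/(-27839 + 198**2 + 191*198)) = sqrt((-655 + 858) + 257/(-27839 + 39204 + 37818)) = sqrt(203 + 257/49183) = sqrt(9984406/49183) = sqrt(491063040298)/49183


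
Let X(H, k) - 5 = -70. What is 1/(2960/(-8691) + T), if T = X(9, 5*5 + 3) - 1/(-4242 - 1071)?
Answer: -5130587/335234576 ≈ -0.015304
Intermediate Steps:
X(H, k) = -65 (X(H, k) = 5 - 70 = -65)
T = -345344/5313 (T = -65 - 1/(-4242 - 1071) = -65 - 1/(-5313) = -65 - 1*(-1/5313) = -65 + 1/5313 = -345344/5313 ≈ -65.000)
1/(2960/(-8691) + T) = 1/(2960/(-8691) - 345344/5313) = 1/(2960*(-1/8691) - 345344/5313) = 1/(-2960/8691 - 345344/5313) = 1/(-335234576/5130587) = -5130587/335234576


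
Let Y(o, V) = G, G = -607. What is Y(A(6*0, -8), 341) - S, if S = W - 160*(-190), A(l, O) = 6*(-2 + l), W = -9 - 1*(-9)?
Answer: -31007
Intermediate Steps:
W = 0 (W = -9 + 9 = 0)
A(l, O) = -12 + 6*l
Y(o, V) = -607
S = 30400 (S = 0 - 160*(-190) = 0 + 30400 = 30400)
Y(A(6*0, -8), 341) - S = -607 - 1*30400 = -607 - 30400 = -31007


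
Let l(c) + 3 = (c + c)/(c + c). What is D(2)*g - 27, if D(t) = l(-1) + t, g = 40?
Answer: -27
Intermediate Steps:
l(c) = -2 (l(c) = -3 + (c + c)/(c + c) = -3 + (2*c)/((2*c)) = -3 + (2*c)*(1/(2*c)) = -3 + 1 = -2)
D(t) = -2 + t
D(2)*g - 27 = (-2 + 2)*40 - 27 = 0*40 - 27 = 0 - 27 = -27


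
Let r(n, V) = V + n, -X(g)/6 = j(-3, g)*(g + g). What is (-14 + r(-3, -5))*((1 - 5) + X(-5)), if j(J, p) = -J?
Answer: -3872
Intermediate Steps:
X(g) = -36*g (X(g) = -6*(-1*(-3))*(g + g) = -18*2*g = -36*g)
(-14 + r(-3, -5))*((1 - 5) + X(-5)) = (-14 + (-5 - 3))*((1 - 5) - 36*(-5)) = (-14 - 8)*(-4 + 180) = -22*176 = -3872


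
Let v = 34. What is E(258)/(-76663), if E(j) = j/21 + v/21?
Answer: -292/1609923 ≈ -0.00018138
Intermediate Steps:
E(j) = 34/21 + j/21 (E(j) = j/21 + 34/21 = 34/21 + j/21)
E(258)/(-76663) = (34/21 + (1/21)*258)/(-76663) = (34/21 + 86/7)*(-1/76663) = (292/21)*(-1/76663) = -292/1609923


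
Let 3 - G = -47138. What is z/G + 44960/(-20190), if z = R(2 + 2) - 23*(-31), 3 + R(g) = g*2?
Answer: -210496294/95177679 ≈ -2.2116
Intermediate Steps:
G = 47141 (G = 3 - 1*(-47138) = 3 + 47138 = 47141)
R(g) = -3 + 2*g (R(g) = -3 + g*2 = -3 + 2*g)
z = 718 (z = (-3 + 2*(2 + 2)) - 23*(-31) = (-3 + 2*4) + 713 = (-3 + 8) + 713 = 5 + 713 = 718)
z/G + 44960/(-20190) = 718/47141 + 44960/(-20190) = 718*(1/47141) + 44960*(-1/20190) = 718/47141 - 4496/2019 = -210496294/95177679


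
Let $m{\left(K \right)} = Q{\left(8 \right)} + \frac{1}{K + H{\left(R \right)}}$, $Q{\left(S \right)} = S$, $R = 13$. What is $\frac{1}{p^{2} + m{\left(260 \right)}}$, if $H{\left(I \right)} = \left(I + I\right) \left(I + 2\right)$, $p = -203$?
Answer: $\frac{650}{26791051} \approx 2.4262 \cdot 10^{-5}$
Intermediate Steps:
$H{\left(I \right)} = 2 I \left(2 + I\right)$
$m{\left(K \right)} = 8 + \frac{1}{390 + K}$ ($m{\left(K \right)} = 8 + \frac{1}{K + 2 \cdot 13 \left(2 + 13\right)} = 8 + \frac{1}{K + 2 \cdot 13 \cdot 15} = 8 + \frac{1}{K + 390} = 8 + \frac{1}{390 + K}$)
$\frac{1}{p^{2} + m{\left(260 \right)}} = \frac{1}{\left(-203\right)^{2} + \frac{3121 + 8 \cdot 260}{390 + 260}} = \frac{1}{41209 + \frac{3121 + 2080}{650}} = \frac{1}{41209 + \frac{1}{650} \cdot 5201} = \frac{1}{41209 + \frac{5201}{650}} = \frac{1}{\frac{26791051}{650}} = \frac{650}{26791051}$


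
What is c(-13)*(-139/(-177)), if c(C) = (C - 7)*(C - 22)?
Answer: 97300/177 ≈ 549.72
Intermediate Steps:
c(C) = (-22 + C)*(-7 + C) (c(C) = (-7 + C)*(-22 + C) = (-22 + C)*(-7 + C))
c(-13)*(-139/(-177)) = (154 + (-13)**2 - 29*(-13))*(-139/(-177)) = (154 + 169 + 377)*(-139*(-1/177)) = 700*(139/177) = 97300/177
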